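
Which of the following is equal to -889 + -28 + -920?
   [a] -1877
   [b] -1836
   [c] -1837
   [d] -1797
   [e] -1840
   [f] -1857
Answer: c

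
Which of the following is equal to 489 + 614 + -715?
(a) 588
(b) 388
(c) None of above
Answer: b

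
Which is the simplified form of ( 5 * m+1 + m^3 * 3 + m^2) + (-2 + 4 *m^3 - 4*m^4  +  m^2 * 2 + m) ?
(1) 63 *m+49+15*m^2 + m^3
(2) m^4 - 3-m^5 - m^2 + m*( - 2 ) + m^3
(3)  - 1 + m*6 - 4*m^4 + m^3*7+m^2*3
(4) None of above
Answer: 3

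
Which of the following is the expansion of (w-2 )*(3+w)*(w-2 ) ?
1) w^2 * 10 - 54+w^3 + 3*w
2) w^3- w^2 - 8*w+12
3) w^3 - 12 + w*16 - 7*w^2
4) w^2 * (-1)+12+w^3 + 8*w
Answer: 2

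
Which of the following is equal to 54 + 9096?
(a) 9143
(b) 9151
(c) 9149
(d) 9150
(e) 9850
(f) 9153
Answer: d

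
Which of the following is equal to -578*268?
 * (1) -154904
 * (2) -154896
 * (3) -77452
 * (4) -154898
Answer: 1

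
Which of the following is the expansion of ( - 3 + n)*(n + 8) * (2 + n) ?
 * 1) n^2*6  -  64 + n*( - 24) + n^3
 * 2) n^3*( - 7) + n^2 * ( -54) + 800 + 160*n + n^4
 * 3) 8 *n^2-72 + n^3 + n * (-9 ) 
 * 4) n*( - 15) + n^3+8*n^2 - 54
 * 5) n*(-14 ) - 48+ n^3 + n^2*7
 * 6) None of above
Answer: 5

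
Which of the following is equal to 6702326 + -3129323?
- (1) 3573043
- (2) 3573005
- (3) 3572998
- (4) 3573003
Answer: 4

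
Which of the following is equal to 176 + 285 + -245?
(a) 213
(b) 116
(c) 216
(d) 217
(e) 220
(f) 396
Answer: c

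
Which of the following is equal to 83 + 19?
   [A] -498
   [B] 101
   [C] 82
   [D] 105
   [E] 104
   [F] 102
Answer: F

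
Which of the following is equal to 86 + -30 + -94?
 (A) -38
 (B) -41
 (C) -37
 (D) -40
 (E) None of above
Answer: A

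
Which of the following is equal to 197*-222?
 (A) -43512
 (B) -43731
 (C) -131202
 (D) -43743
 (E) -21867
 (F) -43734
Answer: F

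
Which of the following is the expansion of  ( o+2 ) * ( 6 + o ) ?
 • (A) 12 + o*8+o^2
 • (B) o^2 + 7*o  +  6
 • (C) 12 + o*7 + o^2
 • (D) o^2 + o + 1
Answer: A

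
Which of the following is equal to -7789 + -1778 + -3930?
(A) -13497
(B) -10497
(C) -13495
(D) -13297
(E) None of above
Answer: A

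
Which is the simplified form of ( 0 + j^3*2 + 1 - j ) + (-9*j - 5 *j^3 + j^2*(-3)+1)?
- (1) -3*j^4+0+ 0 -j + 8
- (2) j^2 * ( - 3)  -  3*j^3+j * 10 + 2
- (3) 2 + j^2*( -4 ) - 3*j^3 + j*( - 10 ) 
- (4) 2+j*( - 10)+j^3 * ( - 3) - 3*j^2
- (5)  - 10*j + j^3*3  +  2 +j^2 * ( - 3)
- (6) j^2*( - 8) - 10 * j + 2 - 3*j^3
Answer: 4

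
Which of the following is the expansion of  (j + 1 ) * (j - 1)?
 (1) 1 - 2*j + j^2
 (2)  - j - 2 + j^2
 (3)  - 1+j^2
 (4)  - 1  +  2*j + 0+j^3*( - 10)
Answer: 3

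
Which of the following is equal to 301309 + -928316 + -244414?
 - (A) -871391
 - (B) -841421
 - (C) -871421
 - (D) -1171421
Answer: C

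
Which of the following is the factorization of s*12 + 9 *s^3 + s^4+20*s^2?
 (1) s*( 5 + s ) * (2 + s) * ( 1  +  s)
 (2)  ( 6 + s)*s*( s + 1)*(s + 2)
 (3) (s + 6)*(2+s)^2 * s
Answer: 2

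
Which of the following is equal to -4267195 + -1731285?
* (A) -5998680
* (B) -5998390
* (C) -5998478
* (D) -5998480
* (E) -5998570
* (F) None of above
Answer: D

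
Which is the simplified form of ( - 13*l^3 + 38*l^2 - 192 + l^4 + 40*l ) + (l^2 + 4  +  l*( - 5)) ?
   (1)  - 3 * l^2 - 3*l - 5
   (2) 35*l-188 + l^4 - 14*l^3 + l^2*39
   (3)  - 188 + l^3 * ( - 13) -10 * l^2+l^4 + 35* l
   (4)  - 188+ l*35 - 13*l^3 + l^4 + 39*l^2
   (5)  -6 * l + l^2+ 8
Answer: 4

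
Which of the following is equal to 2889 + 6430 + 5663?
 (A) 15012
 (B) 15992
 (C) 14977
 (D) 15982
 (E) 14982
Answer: E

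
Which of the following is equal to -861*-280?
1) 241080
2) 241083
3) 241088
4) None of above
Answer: 1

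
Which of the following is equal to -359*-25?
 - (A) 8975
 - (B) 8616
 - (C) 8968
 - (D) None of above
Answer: A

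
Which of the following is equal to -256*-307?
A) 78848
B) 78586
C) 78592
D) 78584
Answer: C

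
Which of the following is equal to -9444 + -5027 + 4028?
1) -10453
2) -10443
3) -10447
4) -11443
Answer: 2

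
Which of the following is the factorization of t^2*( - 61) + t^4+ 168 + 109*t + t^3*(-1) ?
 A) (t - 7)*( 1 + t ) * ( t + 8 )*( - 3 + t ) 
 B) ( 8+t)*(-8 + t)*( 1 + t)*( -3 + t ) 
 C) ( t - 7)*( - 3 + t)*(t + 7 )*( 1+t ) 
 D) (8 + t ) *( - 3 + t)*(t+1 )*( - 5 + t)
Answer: A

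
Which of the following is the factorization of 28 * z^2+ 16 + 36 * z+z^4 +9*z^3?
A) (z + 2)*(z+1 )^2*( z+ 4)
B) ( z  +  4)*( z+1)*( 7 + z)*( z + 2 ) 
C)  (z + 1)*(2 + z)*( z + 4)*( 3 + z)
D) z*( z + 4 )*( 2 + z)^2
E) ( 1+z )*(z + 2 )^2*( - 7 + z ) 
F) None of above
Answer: F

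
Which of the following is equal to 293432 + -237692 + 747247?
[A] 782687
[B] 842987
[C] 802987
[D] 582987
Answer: C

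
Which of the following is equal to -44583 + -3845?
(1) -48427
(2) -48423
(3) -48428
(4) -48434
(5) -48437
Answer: 3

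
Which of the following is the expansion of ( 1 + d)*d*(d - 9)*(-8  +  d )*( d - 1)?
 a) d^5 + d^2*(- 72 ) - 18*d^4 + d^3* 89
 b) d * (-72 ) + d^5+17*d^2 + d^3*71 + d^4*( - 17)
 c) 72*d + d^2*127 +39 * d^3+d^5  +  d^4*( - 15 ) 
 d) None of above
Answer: b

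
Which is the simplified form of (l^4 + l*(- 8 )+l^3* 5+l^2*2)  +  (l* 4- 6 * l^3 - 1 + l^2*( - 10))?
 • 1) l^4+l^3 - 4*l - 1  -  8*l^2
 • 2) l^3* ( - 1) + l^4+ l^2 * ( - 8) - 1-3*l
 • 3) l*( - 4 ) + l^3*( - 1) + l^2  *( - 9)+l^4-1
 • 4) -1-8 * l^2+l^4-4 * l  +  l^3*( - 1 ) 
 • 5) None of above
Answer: 4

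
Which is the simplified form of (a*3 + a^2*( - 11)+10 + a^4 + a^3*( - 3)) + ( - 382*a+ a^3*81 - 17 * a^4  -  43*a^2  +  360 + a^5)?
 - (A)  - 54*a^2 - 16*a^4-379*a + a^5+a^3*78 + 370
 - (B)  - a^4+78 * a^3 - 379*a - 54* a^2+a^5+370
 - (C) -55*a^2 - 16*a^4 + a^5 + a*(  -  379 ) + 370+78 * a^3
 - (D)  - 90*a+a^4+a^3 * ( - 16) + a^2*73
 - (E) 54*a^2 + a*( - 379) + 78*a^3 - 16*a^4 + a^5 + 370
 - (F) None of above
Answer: A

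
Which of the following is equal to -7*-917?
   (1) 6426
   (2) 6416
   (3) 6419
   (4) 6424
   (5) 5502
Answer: 3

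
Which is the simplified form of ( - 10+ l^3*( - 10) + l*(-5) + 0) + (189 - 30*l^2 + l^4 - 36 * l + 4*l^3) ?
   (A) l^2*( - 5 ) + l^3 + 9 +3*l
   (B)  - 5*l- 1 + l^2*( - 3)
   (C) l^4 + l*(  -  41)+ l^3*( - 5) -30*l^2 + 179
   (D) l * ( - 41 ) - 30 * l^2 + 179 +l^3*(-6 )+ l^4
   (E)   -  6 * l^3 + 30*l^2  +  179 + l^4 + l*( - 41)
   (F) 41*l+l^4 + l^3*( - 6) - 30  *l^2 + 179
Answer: D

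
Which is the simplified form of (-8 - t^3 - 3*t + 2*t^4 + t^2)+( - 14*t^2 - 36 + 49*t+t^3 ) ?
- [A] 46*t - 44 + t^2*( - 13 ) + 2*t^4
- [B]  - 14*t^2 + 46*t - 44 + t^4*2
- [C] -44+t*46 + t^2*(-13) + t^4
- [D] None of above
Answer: A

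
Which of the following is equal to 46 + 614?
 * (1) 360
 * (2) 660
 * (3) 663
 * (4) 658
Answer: 2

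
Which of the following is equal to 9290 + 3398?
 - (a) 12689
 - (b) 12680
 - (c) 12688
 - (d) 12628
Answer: c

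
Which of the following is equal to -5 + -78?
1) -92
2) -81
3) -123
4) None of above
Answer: 4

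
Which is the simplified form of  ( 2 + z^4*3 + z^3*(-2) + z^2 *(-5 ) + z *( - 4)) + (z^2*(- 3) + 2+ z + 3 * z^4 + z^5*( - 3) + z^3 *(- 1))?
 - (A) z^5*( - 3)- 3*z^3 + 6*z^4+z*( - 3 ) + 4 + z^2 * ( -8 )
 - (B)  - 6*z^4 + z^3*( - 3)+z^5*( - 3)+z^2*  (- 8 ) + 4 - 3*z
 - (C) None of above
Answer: A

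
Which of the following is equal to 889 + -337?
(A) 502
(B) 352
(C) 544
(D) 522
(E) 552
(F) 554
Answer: E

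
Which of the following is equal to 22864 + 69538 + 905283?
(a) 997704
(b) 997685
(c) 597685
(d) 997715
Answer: b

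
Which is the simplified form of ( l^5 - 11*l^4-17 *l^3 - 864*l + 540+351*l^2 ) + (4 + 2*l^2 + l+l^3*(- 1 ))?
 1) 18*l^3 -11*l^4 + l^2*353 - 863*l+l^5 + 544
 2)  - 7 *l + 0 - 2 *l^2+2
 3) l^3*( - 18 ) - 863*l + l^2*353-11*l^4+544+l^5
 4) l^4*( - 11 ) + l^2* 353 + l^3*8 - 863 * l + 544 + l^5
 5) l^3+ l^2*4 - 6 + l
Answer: 3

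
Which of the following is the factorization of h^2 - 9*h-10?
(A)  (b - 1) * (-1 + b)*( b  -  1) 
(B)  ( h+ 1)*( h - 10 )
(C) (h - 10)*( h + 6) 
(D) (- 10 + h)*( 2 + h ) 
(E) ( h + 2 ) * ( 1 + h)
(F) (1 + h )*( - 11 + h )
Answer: B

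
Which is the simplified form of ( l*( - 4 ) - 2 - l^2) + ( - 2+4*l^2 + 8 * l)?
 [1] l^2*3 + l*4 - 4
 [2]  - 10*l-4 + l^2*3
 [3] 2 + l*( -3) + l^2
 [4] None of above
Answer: 1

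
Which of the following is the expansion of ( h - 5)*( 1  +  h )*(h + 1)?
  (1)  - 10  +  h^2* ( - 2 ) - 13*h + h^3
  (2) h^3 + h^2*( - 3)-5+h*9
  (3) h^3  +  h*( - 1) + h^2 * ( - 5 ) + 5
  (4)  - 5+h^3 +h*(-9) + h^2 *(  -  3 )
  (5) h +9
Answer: 4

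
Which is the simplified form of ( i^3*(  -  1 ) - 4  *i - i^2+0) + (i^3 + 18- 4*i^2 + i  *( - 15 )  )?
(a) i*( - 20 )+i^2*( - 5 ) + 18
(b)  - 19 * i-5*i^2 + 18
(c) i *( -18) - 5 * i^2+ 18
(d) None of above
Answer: b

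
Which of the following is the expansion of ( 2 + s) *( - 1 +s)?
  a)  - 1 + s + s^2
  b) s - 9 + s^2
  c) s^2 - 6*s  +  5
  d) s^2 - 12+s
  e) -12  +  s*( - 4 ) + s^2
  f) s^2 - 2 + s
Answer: f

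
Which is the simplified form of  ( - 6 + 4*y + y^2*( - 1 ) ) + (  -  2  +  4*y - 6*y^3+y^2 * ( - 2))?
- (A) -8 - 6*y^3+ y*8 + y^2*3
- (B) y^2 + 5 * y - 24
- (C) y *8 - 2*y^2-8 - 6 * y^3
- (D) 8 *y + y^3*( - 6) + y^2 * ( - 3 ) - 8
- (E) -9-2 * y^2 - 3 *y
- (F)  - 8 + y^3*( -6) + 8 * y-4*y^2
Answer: D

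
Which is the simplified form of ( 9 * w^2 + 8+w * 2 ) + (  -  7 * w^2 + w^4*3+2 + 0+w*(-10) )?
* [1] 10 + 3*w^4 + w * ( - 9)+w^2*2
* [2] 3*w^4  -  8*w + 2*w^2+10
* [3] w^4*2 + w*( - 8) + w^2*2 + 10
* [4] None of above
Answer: 2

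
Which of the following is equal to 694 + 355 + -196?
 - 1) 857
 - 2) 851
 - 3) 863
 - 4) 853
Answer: 4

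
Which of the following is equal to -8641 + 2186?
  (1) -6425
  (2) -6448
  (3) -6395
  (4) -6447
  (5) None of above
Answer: 5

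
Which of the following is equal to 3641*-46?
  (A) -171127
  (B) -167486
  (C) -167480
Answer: B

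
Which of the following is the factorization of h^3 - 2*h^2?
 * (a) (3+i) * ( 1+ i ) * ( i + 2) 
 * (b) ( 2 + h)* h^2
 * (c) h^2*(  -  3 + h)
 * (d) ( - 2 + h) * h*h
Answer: d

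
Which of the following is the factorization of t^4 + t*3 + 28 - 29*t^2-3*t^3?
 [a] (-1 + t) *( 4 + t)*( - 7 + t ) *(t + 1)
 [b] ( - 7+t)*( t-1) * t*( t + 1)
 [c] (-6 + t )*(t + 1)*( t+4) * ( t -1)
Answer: a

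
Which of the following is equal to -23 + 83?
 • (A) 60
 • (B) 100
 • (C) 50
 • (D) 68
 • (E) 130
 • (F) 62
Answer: A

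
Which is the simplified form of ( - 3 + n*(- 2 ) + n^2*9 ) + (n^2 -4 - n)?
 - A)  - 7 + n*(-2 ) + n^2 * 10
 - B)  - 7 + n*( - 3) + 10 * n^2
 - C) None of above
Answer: B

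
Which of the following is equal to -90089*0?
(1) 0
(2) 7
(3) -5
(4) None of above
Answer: 1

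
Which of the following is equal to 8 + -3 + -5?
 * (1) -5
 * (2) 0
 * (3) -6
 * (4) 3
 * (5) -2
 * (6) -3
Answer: 2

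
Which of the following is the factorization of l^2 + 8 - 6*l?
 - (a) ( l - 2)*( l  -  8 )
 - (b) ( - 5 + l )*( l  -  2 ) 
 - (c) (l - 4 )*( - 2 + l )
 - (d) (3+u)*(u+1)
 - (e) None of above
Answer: c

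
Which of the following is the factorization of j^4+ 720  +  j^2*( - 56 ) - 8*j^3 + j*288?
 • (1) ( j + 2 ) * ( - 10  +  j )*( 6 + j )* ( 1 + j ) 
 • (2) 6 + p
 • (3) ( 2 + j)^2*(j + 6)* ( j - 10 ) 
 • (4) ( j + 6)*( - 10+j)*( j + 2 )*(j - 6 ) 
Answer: 4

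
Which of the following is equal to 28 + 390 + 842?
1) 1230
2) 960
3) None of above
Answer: 3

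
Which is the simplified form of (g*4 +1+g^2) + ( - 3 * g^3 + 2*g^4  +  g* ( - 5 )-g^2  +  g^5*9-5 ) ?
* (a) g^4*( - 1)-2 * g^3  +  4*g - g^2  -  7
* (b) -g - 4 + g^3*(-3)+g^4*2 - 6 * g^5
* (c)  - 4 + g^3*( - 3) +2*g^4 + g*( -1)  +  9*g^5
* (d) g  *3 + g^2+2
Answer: c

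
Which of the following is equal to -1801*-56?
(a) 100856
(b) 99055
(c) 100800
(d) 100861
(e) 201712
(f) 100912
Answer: a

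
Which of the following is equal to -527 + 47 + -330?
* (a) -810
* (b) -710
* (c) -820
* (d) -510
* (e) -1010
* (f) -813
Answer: a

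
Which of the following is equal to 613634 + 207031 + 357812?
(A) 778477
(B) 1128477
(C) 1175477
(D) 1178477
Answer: D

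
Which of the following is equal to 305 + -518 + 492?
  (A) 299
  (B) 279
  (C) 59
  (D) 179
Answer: B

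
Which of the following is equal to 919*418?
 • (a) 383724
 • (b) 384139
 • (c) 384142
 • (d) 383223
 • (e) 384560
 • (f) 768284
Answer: c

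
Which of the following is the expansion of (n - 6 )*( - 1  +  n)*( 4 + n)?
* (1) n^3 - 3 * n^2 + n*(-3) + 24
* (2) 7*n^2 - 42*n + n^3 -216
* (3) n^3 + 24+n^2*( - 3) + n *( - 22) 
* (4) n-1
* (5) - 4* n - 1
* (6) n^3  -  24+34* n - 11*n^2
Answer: 3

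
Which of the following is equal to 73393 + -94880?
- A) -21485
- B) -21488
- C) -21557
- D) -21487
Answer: D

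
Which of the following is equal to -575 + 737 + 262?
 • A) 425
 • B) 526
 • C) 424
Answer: C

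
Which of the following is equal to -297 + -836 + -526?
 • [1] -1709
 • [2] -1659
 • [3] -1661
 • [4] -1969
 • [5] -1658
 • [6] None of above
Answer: 2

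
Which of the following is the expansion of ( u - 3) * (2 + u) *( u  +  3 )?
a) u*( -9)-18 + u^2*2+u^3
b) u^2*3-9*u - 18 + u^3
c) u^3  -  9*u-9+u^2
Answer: a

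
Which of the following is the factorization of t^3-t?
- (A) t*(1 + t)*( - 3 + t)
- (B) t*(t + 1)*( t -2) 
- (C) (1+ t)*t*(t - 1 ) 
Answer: C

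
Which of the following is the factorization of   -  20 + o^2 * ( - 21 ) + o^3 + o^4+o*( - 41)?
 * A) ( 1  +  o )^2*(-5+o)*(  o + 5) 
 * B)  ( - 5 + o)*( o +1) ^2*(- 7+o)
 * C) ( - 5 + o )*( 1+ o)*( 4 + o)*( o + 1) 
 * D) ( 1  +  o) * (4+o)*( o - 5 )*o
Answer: C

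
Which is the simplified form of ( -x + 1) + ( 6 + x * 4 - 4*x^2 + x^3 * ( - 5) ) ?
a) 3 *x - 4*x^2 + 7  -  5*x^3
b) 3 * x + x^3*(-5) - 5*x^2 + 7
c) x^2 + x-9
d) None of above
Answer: a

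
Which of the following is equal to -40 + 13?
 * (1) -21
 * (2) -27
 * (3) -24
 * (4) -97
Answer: 2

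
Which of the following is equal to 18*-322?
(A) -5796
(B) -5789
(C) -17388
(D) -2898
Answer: A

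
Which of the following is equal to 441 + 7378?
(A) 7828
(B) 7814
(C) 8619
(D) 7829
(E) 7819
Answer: E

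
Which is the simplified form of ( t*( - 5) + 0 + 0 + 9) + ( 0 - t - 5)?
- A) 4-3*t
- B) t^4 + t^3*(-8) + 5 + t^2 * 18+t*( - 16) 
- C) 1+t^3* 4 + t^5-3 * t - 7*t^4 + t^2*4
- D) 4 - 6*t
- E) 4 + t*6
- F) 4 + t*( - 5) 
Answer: D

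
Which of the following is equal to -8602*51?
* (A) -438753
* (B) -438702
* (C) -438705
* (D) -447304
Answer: B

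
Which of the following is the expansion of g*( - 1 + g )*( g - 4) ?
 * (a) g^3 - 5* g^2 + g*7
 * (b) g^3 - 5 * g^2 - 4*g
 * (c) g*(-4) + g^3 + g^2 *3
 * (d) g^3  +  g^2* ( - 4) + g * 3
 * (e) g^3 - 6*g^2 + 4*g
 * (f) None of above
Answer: f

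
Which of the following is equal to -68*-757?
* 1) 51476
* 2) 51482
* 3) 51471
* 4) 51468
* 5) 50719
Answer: 1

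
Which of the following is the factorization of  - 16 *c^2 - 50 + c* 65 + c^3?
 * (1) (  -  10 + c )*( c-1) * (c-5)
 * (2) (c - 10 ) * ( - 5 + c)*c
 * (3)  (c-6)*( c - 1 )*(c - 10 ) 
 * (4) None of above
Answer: 1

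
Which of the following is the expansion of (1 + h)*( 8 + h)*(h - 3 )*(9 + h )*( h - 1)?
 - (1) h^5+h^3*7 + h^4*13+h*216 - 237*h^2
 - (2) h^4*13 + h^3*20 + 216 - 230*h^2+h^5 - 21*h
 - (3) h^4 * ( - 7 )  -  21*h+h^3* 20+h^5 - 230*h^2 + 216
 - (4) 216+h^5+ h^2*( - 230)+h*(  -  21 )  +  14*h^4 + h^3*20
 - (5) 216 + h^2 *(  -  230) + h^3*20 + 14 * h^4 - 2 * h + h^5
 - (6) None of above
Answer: 4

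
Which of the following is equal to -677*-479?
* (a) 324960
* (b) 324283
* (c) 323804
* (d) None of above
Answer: b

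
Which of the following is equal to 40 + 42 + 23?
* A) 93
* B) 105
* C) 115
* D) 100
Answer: B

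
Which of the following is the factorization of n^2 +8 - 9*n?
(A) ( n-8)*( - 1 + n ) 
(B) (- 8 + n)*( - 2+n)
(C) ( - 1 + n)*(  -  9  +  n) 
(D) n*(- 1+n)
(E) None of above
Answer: A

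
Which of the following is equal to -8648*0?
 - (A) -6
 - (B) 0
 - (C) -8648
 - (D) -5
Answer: B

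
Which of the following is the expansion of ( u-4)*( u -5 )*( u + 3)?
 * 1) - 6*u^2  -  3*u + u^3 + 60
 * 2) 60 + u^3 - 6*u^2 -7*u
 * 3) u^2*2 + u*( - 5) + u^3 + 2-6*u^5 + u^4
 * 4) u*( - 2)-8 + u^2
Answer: 2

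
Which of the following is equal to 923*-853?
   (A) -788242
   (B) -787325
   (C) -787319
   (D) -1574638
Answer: C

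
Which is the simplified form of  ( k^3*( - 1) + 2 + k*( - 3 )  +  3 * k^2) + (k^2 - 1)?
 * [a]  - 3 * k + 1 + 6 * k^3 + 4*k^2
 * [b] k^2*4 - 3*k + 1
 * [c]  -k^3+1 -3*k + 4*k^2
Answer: c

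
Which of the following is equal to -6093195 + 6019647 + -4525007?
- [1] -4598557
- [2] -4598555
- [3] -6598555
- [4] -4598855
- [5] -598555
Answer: 2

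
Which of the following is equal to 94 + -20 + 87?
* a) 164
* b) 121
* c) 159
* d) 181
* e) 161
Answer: e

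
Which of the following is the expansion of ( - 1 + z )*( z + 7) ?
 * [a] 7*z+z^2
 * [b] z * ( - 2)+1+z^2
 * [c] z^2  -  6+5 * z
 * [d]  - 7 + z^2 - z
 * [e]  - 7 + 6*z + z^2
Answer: e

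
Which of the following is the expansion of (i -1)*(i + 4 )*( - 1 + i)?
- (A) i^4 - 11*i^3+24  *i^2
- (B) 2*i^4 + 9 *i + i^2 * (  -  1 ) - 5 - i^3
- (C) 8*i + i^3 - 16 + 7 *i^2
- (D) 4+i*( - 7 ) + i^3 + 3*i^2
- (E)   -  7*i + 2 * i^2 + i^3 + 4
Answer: E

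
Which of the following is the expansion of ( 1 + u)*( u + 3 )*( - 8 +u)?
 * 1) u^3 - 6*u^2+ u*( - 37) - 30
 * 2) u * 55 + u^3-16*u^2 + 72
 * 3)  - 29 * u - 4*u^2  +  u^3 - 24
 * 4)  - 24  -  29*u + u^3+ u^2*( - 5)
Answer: 3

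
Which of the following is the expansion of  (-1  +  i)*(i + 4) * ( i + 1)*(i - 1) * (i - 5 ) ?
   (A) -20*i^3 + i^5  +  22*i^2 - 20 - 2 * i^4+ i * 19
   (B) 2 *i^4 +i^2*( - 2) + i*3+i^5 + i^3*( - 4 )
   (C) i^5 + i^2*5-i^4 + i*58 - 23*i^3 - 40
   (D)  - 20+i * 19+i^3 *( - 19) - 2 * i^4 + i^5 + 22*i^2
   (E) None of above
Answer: A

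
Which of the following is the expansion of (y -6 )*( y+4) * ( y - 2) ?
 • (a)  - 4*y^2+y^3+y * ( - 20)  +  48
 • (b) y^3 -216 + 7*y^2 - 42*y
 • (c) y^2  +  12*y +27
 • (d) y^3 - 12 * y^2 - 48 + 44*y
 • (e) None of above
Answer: a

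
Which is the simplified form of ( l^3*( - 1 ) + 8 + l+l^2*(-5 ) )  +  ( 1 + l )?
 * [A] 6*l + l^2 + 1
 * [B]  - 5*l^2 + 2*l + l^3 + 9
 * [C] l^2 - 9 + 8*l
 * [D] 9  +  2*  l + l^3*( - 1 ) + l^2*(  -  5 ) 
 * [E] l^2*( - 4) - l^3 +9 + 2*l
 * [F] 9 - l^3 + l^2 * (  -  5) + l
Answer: D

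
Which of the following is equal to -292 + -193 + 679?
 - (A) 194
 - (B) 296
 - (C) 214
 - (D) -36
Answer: A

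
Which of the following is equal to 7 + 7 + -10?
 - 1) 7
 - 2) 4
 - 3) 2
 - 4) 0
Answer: 2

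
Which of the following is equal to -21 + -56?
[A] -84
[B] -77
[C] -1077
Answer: B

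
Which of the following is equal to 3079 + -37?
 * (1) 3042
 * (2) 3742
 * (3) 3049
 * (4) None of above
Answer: 1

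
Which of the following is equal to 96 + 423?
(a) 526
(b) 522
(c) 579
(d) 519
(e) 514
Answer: d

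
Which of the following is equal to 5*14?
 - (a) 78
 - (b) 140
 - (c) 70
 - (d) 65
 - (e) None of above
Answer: c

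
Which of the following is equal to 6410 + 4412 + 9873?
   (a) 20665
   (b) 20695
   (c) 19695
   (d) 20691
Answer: b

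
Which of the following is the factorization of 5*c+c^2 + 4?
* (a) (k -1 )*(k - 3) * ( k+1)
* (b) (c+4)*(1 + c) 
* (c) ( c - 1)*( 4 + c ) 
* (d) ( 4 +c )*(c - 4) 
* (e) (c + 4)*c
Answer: b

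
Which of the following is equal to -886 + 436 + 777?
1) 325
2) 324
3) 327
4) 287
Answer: 3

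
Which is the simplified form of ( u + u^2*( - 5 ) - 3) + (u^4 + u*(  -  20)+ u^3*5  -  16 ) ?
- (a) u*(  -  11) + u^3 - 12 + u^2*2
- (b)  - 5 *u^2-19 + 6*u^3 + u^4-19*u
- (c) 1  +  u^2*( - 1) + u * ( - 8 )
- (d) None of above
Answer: d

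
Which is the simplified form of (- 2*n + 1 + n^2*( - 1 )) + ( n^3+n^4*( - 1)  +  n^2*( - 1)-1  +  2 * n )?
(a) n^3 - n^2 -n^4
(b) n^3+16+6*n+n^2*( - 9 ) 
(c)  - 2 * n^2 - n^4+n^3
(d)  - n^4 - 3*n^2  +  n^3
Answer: c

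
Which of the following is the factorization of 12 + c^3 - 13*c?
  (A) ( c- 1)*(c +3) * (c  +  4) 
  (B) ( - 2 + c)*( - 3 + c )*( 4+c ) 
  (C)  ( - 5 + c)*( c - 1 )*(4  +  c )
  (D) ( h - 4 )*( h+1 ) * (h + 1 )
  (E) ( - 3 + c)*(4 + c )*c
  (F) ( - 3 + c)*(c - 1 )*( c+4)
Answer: F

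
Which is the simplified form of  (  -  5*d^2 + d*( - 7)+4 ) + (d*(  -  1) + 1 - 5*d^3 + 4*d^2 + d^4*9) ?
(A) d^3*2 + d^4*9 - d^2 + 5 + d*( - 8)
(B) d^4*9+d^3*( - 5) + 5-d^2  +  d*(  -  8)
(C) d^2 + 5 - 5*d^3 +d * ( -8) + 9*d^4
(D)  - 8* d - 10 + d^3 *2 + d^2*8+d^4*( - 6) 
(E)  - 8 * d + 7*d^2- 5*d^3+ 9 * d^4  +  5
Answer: B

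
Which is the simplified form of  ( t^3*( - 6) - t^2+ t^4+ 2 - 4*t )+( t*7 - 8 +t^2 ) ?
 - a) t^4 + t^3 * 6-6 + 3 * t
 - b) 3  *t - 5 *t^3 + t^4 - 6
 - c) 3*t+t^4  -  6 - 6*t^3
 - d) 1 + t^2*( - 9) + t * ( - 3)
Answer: c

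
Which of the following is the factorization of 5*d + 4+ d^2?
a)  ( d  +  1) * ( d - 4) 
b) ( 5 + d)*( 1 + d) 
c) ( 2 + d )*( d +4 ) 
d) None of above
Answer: d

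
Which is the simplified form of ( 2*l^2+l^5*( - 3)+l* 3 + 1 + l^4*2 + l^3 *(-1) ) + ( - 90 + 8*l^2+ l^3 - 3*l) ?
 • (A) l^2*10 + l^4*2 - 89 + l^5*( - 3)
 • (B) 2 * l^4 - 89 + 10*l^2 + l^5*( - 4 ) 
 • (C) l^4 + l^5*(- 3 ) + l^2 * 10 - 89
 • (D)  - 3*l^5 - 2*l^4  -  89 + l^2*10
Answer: A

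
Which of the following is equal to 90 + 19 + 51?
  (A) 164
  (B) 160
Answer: B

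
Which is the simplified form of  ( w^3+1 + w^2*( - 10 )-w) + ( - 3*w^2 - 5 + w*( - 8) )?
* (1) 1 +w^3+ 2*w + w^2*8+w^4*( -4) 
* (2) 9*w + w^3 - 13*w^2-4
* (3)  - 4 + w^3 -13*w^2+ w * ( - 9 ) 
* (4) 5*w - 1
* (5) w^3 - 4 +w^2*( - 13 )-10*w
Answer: 3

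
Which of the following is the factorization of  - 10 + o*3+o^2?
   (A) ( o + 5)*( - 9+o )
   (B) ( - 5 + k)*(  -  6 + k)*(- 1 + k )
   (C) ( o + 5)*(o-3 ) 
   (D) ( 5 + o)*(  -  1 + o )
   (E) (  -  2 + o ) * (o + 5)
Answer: E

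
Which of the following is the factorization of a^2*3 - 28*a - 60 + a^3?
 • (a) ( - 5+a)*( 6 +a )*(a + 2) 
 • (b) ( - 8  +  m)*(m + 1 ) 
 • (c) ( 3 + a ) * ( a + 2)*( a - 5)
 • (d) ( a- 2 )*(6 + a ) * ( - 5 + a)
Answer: a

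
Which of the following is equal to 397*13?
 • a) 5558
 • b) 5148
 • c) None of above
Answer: c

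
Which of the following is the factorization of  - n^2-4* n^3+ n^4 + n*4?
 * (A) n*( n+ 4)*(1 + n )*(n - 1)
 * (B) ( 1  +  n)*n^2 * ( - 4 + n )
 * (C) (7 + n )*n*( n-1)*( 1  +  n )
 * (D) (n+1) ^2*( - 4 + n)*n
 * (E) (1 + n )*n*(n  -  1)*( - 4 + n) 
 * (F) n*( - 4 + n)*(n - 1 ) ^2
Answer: E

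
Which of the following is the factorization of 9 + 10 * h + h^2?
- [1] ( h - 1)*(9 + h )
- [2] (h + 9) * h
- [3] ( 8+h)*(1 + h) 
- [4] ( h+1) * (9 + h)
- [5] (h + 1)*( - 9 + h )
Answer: 4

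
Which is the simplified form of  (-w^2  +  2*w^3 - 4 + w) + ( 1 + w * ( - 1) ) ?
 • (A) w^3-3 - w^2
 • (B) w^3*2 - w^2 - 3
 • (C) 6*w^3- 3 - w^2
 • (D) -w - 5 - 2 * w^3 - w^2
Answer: B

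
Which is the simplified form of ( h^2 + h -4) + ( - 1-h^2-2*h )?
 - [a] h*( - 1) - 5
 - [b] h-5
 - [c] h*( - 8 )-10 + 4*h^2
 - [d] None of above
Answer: a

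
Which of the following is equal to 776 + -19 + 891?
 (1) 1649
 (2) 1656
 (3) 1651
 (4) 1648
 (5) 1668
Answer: 4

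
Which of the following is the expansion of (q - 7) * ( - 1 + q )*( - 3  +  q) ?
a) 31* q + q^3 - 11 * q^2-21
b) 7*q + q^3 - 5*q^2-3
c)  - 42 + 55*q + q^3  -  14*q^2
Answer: a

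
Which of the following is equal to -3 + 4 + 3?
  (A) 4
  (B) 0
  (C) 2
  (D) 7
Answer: A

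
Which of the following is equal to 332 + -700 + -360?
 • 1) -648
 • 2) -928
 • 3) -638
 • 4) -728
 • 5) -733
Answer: 4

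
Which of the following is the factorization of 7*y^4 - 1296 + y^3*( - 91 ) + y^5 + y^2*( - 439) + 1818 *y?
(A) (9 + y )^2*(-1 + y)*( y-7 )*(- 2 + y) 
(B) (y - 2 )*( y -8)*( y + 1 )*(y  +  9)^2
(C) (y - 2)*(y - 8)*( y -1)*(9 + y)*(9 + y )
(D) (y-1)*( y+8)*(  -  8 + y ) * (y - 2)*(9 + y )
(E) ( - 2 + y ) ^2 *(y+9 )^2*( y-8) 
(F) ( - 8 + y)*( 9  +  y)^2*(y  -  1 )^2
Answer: C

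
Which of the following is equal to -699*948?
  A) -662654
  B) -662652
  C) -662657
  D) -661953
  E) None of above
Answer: B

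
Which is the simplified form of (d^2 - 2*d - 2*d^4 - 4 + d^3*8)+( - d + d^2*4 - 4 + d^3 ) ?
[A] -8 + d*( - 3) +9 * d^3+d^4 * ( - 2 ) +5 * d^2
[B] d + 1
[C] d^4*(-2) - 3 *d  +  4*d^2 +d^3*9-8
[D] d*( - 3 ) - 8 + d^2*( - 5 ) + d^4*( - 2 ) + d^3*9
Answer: A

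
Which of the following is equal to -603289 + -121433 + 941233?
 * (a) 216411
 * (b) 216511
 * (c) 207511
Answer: b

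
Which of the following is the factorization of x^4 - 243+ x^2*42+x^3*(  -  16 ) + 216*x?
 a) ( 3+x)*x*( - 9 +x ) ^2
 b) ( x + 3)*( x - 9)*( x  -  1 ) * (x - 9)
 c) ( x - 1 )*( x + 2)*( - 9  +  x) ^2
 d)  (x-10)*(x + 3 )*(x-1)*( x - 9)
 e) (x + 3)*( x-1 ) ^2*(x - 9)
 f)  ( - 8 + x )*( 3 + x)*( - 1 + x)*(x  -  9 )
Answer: b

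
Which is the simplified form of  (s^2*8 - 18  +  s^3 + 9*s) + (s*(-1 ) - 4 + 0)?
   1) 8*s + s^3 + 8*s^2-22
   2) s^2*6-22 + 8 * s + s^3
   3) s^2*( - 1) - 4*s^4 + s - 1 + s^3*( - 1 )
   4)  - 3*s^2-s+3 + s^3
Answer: 1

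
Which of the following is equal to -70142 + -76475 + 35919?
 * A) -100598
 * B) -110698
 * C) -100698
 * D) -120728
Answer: B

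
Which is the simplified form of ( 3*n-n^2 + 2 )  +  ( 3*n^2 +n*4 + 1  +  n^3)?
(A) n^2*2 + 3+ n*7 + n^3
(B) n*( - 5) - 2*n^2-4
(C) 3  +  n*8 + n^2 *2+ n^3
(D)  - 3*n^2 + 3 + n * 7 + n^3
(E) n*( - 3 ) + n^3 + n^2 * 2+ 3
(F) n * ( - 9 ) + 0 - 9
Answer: A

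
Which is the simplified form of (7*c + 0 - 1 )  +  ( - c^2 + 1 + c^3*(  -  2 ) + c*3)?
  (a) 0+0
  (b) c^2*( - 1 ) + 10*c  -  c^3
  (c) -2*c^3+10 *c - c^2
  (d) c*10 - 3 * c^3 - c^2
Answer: c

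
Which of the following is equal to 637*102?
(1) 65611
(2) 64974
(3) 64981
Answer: 2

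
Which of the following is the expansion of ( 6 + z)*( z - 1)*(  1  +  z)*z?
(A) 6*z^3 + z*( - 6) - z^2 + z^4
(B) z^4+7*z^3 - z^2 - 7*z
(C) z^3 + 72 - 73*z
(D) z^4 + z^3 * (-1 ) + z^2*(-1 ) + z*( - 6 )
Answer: A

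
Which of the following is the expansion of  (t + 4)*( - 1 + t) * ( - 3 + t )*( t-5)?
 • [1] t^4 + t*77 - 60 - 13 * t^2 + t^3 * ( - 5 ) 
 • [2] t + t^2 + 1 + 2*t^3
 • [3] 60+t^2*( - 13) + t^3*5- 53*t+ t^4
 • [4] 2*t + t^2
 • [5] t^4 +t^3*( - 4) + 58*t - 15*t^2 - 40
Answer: 1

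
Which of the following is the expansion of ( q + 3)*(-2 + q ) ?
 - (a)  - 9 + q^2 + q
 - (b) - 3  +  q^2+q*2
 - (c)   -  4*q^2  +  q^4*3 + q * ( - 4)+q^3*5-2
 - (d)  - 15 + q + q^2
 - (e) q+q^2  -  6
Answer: e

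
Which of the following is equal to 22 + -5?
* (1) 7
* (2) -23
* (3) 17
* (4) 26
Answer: 3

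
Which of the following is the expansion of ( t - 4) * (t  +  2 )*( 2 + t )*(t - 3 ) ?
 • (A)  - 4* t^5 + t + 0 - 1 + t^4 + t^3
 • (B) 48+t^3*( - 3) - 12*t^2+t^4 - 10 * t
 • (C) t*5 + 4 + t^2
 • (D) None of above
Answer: D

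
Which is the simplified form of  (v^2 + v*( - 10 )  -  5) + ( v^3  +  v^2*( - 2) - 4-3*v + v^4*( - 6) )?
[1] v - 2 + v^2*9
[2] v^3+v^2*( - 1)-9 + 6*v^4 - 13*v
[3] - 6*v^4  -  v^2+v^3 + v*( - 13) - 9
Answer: 3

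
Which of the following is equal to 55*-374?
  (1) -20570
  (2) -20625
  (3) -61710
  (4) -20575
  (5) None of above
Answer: 1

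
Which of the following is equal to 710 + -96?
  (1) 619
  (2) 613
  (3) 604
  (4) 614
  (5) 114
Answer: 4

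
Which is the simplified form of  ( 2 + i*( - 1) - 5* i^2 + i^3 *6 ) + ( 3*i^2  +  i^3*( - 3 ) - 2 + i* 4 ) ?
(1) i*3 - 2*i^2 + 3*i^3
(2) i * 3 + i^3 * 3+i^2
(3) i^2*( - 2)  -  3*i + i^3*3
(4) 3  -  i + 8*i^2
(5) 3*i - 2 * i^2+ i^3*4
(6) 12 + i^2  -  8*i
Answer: 1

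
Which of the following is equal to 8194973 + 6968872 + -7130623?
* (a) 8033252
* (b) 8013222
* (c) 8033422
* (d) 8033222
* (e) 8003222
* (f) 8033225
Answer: d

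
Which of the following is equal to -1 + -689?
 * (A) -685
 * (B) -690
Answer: B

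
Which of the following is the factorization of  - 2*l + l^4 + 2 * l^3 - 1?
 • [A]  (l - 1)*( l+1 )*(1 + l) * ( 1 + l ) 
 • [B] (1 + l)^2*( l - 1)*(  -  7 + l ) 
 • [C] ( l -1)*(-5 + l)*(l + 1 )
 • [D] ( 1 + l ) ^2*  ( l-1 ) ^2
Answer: A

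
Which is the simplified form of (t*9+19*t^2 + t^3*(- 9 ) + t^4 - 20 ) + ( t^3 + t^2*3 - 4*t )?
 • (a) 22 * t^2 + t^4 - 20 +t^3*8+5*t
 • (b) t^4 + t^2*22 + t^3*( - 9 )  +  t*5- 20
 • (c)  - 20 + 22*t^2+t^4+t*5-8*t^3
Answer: c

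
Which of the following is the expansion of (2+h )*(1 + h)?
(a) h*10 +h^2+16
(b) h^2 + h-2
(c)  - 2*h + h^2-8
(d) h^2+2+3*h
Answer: d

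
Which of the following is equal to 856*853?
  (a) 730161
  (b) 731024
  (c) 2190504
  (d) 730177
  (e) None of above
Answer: e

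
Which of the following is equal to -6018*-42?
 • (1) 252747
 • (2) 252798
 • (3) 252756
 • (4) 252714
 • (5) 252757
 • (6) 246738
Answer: 3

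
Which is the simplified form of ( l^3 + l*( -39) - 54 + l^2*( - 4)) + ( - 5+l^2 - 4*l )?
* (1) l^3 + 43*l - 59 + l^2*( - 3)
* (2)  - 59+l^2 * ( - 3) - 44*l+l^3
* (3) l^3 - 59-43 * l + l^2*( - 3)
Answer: 3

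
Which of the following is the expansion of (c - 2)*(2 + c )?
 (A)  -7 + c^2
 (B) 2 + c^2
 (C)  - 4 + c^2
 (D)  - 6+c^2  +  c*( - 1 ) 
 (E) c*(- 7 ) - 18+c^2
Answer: C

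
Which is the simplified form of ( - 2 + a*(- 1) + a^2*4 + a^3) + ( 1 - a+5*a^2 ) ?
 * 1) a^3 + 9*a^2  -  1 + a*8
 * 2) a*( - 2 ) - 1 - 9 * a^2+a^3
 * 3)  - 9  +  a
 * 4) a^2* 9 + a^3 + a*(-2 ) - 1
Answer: 4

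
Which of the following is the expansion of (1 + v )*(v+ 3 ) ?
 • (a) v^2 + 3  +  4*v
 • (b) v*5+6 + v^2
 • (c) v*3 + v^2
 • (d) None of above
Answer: a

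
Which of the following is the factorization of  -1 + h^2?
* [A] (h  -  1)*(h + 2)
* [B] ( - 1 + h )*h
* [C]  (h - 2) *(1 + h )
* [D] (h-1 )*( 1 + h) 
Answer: D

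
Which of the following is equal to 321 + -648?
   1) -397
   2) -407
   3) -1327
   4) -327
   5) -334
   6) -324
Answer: 4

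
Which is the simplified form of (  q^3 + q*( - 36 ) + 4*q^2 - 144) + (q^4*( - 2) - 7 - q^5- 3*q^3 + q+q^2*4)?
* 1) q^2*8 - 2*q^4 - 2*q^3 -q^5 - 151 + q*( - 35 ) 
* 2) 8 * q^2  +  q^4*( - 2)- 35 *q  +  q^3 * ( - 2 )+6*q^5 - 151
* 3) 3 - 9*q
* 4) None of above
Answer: 1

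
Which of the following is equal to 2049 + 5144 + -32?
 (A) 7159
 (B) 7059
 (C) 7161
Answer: C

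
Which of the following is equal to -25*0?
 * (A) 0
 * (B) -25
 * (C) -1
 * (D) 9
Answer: A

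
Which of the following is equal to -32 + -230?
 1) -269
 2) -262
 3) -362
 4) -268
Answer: 2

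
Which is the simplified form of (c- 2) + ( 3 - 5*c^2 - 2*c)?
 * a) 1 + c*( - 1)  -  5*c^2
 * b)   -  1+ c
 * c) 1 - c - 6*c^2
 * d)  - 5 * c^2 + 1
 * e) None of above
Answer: a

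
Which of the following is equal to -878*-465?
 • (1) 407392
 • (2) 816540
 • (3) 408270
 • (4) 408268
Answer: 3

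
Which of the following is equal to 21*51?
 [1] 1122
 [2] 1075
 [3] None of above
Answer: 3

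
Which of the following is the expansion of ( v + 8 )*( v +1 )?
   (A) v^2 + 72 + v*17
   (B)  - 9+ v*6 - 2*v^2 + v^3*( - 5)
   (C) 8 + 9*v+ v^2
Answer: C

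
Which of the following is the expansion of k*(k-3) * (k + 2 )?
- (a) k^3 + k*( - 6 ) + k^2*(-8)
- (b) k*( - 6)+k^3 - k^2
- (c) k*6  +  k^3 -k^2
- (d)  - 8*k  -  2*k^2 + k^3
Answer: b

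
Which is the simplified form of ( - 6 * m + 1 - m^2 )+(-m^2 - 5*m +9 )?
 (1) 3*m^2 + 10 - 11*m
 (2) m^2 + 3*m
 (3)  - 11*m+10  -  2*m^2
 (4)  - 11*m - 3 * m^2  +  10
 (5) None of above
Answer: 3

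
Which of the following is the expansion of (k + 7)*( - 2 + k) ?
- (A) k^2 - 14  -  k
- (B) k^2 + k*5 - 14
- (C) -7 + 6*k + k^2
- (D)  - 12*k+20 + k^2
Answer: B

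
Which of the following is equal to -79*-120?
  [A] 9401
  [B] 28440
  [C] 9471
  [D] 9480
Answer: D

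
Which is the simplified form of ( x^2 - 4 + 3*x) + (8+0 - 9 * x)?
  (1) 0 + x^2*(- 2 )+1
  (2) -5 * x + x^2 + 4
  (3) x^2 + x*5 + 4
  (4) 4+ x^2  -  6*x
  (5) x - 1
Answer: 4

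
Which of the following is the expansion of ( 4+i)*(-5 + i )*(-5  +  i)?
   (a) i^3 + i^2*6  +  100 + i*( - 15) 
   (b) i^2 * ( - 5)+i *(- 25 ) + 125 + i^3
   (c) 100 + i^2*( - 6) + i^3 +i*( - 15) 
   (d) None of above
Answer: c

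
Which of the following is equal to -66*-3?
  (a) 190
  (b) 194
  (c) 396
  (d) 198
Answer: d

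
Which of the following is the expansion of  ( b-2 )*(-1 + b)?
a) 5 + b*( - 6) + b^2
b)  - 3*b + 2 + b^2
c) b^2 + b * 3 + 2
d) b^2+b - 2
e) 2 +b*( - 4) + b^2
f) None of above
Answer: b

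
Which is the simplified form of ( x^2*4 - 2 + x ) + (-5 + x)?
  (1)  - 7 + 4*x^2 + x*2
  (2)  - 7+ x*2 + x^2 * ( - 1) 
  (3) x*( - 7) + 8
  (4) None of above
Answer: 1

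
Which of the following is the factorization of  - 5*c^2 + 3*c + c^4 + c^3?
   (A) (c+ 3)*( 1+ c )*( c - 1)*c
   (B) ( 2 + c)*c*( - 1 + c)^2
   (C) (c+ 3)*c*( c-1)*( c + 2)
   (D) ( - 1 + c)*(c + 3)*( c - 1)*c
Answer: D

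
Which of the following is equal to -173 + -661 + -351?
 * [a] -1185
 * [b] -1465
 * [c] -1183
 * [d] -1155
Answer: a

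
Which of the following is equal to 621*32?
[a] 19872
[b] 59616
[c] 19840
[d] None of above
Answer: a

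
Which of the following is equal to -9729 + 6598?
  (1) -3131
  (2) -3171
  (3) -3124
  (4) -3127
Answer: 1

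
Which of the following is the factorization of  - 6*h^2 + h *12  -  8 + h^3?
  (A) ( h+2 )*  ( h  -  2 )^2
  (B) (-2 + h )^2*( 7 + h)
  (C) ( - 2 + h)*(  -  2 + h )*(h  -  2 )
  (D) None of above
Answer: C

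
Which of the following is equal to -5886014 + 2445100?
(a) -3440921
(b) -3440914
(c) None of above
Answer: b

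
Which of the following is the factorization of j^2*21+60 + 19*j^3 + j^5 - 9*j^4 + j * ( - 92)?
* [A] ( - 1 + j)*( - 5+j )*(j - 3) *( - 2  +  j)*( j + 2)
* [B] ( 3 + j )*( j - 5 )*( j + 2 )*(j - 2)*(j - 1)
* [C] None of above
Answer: A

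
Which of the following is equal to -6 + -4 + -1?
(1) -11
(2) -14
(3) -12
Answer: 1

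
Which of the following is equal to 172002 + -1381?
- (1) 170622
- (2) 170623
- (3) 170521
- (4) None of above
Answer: 4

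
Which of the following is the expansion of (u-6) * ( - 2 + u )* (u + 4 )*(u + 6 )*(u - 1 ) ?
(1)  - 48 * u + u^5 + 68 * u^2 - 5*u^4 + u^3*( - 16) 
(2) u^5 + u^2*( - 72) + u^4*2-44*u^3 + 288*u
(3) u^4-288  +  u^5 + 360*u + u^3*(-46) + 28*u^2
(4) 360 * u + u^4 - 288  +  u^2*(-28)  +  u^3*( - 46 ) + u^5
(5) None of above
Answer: 4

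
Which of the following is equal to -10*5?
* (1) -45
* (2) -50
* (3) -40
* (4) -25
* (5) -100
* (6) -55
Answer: 2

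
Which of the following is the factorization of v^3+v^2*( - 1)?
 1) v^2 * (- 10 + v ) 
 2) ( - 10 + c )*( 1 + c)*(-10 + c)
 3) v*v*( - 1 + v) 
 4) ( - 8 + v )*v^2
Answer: 3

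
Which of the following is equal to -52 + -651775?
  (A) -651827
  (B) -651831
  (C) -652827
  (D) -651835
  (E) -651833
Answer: A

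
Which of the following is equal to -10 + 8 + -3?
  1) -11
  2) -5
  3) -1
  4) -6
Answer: 2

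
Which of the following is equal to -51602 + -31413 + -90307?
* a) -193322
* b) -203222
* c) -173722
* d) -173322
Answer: d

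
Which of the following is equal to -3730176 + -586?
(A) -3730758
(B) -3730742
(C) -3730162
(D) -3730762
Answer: D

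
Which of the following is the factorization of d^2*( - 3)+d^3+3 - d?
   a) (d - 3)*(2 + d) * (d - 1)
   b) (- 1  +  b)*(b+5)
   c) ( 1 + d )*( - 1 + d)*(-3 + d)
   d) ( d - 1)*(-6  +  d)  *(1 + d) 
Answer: c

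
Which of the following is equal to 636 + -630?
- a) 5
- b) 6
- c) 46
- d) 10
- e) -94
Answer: b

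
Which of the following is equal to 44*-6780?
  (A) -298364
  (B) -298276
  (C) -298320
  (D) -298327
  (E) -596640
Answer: C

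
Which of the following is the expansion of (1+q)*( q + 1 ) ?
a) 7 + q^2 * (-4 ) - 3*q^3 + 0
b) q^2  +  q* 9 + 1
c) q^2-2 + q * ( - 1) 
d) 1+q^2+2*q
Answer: d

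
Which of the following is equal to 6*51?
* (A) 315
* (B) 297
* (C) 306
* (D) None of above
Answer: C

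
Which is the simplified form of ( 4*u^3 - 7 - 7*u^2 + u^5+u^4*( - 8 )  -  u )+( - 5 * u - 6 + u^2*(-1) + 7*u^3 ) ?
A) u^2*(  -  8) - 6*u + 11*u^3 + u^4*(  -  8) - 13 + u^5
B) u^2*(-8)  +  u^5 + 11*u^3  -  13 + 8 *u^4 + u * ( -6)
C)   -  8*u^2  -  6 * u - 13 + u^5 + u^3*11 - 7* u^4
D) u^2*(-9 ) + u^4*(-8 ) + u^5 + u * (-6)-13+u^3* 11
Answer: A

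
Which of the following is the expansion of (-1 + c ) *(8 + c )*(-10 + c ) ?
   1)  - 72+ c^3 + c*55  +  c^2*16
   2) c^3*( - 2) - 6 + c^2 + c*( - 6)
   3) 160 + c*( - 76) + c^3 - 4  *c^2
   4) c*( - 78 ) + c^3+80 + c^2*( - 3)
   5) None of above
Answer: 4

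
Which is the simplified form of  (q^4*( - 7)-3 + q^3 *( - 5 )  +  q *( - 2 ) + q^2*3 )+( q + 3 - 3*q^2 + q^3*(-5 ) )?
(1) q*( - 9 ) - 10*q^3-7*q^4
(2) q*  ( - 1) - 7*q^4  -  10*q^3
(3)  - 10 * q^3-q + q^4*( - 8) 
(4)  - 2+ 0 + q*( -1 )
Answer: 2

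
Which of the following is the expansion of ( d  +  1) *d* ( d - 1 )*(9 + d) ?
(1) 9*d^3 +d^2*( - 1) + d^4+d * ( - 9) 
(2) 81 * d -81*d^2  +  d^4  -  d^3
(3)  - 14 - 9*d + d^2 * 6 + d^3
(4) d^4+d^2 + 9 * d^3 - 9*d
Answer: 1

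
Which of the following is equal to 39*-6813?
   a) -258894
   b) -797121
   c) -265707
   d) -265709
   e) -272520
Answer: c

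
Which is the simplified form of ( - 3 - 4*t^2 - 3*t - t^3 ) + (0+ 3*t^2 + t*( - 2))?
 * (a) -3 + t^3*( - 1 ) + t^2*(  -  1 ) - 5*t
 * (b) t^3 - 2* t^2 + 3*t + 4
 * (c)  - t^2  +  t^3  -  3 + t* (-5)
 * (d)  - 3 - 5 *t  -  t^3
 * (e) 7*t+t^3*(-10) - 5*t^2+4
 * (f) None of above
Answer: a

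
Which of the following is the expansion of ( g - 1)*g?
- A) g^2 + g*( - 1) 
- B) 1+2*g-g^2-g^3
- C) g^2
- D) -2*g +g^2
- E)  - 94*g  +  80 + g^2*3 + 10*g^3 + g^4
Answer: A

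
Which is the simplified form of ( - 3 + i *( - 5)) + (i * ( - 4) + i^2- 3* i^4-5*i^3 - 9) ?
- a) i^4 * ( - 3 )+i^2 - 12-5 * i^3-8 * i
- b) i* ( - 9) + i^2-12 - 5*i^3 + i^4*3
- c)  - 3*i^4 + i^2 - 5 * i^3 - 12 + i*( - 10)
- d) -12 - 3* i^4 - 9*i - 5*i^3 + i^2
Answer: d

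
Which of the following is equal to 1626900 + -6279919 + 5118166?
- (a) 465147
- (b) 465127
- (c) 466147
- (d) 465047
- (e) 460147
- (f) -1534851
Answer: a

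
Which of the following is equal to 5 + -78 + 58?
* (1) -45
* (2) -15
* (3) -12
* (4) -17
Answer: 2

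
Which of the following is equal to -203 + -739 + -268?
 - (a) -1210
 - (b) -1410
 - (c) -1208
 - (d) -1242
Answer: a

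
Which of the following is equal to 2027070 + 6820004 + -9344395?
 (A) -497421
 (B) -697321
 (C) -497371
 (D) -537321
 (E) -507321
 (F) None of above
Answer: F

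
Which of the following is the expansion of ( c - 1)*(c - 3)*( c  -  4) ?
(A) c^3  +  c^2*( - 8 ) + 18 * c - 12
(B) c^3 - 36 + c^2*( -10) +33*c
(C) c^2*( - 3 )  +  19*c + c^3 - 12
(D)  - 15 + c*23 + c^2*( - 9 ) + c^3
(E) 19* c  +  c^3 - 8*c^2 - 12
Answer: E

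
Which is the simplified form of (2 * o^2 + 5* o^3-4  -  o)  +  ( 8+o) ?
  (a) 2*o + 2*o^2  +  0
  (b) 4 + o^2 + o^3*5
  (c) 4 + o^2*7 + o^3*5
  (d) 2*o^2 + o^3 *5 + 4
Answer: d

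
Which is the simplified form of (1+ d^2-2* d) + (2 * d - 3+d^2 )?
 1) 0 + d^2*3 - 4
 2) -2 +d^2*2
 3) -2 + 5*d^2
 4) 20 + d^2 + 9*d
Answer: 2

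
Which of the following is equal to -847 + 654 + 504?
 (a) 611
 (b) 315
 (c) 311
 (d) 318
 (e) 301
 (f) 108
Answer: c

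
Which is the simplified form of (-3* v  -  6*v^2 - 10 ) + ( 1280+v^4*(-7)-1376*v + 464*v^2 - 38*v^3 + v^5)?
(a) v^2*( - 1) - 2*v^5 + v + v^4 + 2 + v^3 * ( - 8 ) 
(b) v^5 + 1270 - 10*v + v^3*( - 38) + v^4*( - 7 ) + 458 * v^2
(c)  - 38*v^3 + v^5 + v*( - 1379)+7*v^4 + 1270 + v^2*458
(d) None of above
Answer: d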